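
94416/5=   18883 + 1/5 = 18883.20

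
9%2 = 1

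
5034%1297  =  1143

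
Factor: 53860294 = 2^1 *26930147^1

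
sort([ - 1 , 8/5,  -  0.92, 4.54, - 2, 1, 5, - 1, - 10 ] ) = [-10, - 2,-1, - 1, - 0.92, 1,8/5, 4.54, 5 ]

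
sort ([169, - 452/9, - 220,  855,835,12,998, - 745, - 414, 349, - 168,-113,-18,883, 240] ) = [ - 745,  -  414, - 220, - 168,-113, - 452/9, - 18,12,169, 240,349, 835, 855,883, 998]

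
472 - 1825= -1353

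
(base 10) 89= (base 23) 3K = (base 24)3H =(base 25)3e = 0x59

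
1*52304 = 52304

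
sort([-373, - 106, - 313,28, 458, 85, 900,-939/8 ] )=[ - 373, - 313, - 939/8, - 106,28, 85,  458, 900] 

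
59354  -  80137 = -20783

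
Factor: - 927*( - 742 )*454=312276636 = 2^2*3^2*7^1*53^1* 103^1*227^1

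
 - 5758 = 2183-7941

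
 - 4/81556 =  - 1/20389 = - 0.00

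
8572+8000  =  16572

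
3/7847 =3/7847=0.00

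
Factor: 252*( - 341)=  - 2^2*3^2 *7^1*11^1*31^1 = - 85932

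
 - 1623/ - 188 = 1623/188  =  8.63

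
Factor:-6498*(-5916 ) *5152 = 2^8*3^3 * 7^1*17^1*19^2*23^1*29^1 = 198054049536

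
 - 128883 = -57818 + - 71065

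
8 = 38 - 30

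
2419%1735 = 684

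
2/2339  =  2/2339 = 0.00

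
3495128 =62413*56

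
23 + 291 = 314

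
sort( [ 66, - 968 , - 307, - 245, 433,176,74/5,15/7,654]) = [ - 968, - 307, - 245,15/7,  74/5,  66,  176,433,654 ]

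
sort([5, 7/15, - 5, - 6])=[ - 6, - 5 , 7/15 , 5] 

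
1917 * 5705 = 10936485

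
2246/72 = 31 + 7/36 = 31.19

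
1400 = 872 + 528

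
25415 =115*221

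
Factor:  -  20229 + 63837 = 43608 = 2^3*3^1 * 23^1*79^1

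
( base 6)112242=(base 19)17b7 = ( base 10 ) 9602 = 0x2582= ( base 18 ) 1bb8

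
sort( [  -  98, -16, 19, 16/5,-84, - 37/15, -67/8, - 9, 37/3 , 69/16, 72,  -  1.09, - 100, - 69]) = [ - 100 , - 98,-84, - 69,-16, - 9, - 67/8, - 37/15, - 1.09, 16/5,69/16, 37/3, 19,  72]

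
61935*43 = 2663205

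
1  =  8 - 7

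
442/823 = 442/823 = 0.54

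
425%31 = 22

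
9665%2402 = 57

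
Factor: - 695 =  - 5^1*139^1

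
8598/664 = 12 + 315/332 = 12.95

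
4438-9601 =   -  5163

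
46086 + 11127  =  57213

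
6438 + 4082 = 10520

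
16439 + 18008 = 34447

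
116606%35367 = 10505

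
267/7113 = 89/2371= 0.04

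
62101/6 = 62101/6 = 10350.17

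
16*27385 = 438160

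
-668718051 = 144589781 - 813307832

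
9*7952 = 71568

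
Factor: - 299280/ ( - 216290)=2^3*3^1*29^1*503^( - 1) = 696/503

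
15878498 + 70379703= 86258201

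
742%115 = 52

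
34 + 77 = 111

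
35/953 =35/953 = 0.04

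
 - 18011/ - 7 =2573 + 0/1 = 2573.00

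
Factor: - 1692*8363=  - 2^2*3^2*47^1 * 8363^1  =  - 14150196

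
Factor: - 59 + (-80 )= -139^1 = -139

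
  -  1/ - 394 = 1/394= 0.00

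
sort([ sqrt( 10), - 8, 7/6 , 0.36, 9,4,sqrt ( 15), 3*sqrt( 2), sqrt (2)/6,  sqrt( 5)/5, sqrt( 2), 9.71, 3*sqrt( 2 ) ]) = [ - 8,sqrt(2)/6, 0.36, sqrt( 5)/5, 7/6,sqrt( 2), sqrt( 10),sqrt( 15), 4, 3*sqrt( 2), 3*sqrt( 2), 9,9.71]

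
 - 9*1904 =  - 17136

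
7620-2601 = 5019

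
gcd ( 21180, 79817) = 1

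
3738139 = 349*10711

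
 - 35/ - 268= 35/268 = 0.13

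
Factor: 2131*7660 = 2^2*5^1*383^1*2131^1 = 16323460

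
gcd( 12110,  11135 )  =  5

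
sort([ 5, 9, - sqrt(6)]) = [ - sqrt( 6 ), 5,  9] 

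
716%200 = 116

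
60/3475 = 12/695  =  0.02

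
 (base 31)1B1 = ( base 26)1O3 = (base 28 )1if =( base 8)2427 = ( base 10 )1303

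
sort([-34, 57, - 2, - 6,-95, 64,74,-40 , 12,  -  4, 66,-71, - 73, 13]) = [- 95 , - 73, - 71, - 40, -34, - 6, - 4,-2,12,13,57, 64, 66, 74 ] 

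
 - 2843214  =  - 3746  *759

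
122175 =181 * 675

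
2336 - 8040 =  - 5704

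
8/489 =8/489 = 0.02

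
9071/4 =2267  +  3/4 = 2267.75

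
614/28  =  21 + 13/14 = 21.93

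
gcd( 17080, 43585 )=5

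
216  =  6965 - 6749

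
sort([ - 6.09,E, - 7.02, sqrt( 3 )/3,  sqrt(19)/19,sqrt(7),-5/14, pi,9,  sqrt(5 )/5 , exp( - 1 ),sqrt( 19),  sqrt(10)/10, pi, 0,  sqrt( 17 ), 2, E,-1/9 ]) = [  -  7.02, - 6.09, - 5/14, - 1/9, 0, sqrt( 19) /19, sqrt(10 )/10 , exp( - 1 ),  sqrt( 5 )/5,sqrt(3 )/3,  2,  sqrt( 7 ), E, E,  pi,pi, sqrt(17 ),sqrt (19 ) , 9]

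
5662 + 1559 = 7221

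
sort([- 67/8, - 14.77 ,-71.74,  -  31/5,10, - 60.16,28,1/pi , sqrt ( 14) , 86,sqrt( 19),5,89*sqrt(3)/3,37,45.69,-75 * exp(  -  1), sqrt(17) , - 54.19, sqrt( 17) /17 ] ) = [-71.74,  -  60.16, - 54.19,-75 * exp(- 1 ) ,  -  14.77, - 67/8, - 31/5, sqrt(17)/17,1/pi , sqrt(14), sqrt( 17), sqrt(19 ),5,  10,28, 37,45.69, 89*sqrt(3 ) /3, 86]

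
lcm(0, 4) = 0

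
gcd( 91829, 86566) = 1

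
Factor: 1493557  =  13^1*114889^1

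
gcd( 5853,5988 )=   3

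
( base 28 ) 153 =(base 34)r9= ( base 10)927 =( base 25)1C2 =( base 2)1110011111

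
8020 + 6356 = 14376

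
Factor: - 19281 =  - 3^1 * 6427^1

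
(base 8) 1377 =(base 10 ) 767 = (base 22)1CJ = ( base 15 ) 362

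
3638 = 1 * 3638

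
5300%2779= 2521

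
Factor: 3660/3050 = 6/5 = 2^1*3^1*5^(- 1)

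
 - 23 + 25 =2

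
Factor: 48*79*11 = 41712 = 2^4*3^1*11^1*79^1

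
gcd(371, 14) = 7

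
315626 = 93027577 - 92711951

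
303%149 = 5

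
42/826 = 3/59 = 0.05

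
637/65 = 9 + 4/5=9.80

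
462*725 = 334950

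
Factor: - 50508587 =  - 239^1*211333^1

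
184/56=3  +  2/7 = 3.29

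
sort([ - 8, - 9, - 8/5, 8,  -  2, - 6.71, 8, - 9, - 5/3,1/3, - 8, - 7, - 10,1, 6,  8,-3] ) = [-10, - 9, - 9, - 8, - 8, - 7, - 6.71 ,- 3, - 2, - 5/3,- 8/5 , 1/3, 1, 6,8,8 , 8 ]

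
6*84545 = 507270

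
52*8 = 416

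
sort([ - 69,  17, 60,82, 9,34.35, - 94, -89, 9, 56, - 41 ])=[  -  94, - 89, - 69, - 41, 9,  9, 17, 34.35,56, 60,82]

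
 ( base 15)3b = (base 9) 62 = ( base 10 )56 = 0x38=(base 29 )1r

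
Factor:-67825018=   -  2^1*43^2 * 18341^1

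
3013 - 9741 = - 6728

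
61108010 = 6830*8947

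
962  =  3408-2446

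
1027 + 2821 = 3848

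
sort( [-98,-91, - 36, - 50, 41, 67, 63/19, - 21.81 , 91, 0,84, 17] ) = [ - 98, - 91, - 50,  -  36,- 21.81, 0,63/19,17 , 41,67 , 84, 91 ]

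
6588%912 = 204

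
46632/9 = 15544/3= 5181.33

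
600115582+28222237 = 628337819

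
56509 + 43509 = 100018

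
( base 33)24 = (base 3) 2121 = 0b1000110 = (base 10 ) 70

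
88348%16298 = 6858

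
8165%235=175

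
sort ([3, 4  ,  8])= [ 3,4 , 8]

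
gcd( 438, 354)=6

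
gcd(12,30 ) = 6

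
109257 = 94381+14876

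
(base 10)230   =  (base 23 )a0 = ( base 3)22112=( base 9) 275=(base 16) e6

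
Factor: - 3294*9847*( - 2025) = 2^1*3^7 * 5^2*43^1*61^1*229^1 =65682936450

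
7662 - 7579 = 83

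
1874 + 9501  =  11375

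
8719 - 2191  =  6528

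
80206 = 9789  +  70417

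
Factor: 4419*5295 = 23398605 = 3^3* 5^1 * 353^1*491^1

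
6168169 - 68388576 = -62220407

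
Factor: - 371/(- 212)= 7/4 = 2^( - 2)*7^1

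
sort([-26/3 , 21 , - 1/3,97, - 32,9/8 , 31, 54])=[-32, - 26/3 ,- 1/3, 9/8,  21,  31,54, 97 ]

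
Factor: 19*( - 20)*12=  - 4560 = - 2^4*3^1*5^1*19^1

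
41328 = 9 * 4592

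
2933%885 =278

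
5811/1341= 13/3 = 4.33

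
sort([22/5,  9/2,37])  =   [22/5,9/2 , 37 ] 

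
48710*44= 2143240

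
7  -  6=1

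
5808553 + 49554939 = 55363492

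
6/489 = 2/163 = 0.01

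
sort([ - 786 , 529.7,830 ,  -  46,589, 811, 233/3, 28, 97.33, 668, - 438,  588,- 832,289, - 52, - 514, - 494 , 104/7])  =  [-832,-786, -514,-494, -438,  -  52, - 46,104/7, 28, 233/3, 97.33,  289,529.7, 588, 589,668, 811 , 830 ]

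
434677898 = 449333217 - 14655319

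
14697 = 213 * 69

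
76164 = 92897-16733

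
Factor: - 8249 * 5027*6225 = -258136575675 = - 3^1*5^2*11^1*73^1 * 83^1*113^1 * 457^1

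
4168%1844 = 480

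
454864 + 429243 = 884107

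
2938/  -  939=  - 4  +  818/939 = -  3.13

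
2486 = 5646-3160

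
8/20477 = 8/20477=   0.00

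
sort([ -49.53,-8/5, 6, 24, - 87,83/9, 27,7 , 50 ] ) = [ - 87, - 49.53, - 8/5, 6,  7, 83/9,24,  27, 50 ]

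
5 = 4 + 1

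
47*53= 2491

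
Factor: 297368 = 2^3*37171^1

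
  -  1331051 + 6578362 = 5247311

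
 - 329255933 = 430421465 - 759677398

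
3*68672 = 206016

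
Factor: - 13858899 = -3^1*  421^1 * 10973^1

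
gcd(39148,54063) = 1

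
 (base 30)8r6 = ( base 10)8016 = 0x1F50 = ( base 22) gc8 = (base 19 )133h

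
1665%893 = 772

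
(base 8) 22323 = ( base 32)96j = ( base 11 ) 70A0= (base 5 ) 300202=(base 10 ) 9427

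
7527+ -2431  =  5096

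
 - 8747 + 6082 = - 2665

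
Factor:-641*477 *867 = - 3^3 * 17^2*53^1*641^1=- 265091319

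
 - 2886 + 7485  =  4599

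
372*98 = 36456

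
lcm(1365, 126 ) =8190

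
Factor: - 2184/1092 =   -  2^1 = - 2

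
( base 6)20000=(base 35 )242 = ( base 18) 800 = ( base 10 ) 2592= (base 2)101000100000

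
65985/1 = 65985 = 65985.00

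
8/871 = 8/871 = 0.01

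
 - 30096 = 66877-96973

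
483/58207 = 483/58207 = 0.01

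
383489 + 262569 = 646058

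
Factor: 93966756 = 2^2*3^1*13^1 * 602351^1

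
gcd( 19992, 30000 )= 24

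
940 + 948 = 1888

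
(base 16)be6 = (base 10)3046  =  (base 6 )22034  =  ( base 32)2V6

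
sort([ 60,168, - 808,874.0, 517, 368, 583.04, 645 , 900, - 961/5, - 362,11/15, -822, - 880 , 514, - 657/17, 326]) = [ - 880, - 822, - 808, - 362, - 961/5, - 657/17,11/15, 60, 168, 326,  368, 514, 517, 583.04,645, 874.0,900 ]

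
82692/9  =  9188 = 9188.00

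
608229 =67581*9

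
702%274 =154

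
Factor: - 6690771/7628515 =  - 3^2*5^( - 1 )*619^1*1201^1 * 1525703^(-1 ) 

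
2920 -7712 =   -  4792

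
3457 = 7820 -4363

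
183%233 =183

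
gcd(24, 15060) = 12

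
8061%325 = 261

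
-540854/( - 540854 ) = 1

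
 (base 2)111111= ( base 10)63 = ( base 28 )27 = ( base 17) 3C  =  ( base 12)53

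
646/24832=323/12416=0.03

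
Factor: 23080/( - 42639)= - 2^3 *3^( - 1 )*5^1*61^( - 1 )*233^( - 1)*577^1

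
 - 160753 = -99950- 60803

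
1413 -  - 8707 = 10120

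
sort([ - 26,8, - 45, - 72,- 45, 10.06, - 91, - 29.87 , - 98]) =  [  -  98, - 91,-72, - 45, - 45, - 29.87, - 26, 8,10.06]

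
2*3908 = 7816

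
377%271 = 106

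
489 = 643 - 154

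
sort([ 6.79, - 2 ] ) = [ - 2,6.79]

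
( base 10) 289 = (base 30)9j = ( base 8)441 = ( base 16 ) 121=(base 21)dg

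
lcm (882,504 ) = 3528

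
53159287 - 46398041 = 6761246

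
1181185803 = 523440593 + 657745210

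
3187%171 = 109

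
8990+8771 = 17761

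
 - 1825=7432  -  9257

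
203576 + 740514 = 944090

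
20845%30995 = 20845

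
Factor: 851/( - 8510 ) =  - 1/10= - 2^( -1)*5^( - 1 ) 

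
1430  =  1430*1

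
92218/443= 208 + 74/443 = 208.17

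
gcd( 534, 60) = 6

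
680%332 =16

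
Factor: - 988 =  -2^2*13^1*19^1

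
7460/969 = 7460/969 = 7.70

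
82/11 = 82/11 = 7.45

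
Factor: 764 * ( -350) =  -2^3*5^2*7^1*191^1  =  - 267400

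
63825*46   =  2935950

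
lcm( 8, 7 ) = 56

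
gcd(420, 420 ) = 420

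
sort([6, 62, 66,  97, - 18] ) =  [-18,6, 62,66, 97]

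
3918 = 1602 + 2316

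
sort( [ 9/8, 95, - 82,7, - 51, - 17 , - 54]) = [-82,-54, - 51, - 17,9/8,7,95]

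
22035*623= 13727805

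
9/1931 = 9/1931 = 0.00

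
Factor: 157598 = 2^1  *7^1*11257^1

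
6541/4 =6541/4 = 1635.25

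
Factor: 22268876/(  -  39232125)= - 2^2*3^(  -  2 )*5^( - 3 )*7^1*23^1 *43^(  -  1)*151^1*229^1*811^(  -  1)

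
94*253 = 23782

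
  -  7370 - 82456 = -89826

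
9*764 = 6876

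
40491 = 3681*11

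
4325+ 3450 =7775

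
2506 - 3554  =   - 1048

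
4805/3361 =1 + 1444/3361  =  1.43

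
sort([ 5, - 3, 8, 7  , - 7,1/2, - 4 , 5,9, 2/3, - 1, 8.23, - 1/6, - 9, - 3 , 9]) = [ -9, - 7, - 4, - 3, - 3, - 1, - 1/6 , 1/2, 2/3,5, 5 , 7,  8, 8.23 , 9, 9]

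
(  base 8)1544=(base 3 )1012011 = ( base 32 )r4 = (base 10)868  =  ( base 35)OS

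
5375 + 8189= 13564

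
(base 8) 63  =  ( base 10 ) 51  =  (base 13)3C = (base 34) 1h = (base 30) 1L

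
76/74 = 38/37= 1.03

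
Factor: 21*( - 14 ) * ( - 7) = 2058 =2^1*3^1*7^3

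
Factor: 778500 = 2^2 * 3^2*5^3*173^1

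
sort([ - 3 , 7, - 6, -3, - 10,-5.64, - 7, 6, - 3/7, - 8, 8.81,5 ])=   [ - 10, - 8,-7, - 6, - 5.64, - 3, - 3, - 3/7, 5, 6, 7, 8.81 ]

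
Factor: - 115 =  - 5^1*23^1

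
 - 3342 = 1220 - 4562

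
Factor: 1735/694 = 5/2 =2^(-1 )*5^1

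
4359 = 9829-5470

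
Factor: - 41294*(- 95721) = 2^1*3^1*11^1*1877^1*31907^1 = 3952702974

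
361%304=57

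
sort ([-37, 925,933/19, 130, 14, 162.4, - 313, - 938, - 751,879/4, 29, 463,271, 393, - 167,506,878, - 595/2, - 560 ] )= [ - 938,  -  751,-560, - 313, - 595/2,-167, - 37,14,29,933/19,130, 162.4, 879/4,271,  393, 463,  506,878, 925 ] 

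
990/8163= 110/907 = 0.12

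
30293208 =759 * 39912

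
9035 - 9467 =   -  432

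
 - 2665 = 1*( - 2665 )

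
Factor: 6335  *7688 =2^3 * 5^1*7^1*31^2*181^1 =48703480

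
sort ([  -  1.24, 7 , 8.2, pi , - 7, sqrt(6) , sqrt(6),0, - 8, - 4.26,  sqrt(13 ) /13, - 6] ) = [  -  8, - 7,  -  6, - 4.26,-1.24,0,sqrt(13)/13,  sqrt( 6 ),sqrt ( 6 ), pi,7,8.2 ] 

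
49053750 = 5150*9525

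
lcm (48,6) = 48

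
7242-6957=285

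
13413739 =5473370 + 7940369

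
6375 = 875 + 5500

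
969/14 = 69+3/14= 69.21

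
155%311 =155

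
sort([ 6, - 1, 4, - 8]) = [ - 8, - 1,4,6 ]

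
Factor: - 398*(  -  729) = 2^1*3^6*199^1 = 290142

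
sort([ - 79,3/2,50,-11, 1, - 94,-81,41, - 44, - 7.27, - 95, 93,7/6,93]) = [-95, - 94,  -  81 ,-79, - 44, - 11, - 7.27, 1,  7/6, 3/2,41, 50,93,93] 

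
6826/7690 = 3413/3845 = 0.89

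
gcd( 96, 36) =12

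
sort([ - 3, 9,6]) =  [ - 3 , 6, 9]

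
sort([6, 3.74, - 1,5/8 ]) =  [ - 1,  5/8, 3.74, 6 ] 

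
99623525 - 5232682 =94390843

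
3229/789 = 4 + 73/789 = 4.09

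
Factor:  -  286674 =-2^1*3^1 * 47779^1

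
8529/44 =193+37/44 = 193.84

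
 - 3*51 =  - 153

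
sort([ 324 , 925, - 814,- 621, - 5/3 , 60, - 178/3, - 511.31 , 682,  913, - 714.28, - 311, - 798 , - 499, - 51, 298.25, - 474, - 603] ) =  [ - 814, - 798,-714.28, - 621, - 603, -511.31, - 499, - 474, - 311, - 178/3, - 51  , - 5/3,60,298.25,324, 682,913, 925]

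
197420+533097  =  730517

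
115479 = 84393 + 31086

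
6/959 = 6/959 = 0.01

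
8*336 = 2688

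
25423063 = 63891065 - 38468002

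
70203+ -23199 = 47004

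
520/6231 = 520/6231 = 0.08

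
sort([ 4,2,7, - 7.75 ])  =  [-7.75, 2, 4,7 ]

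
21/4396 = 3/628 = 0.00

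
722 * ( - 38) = -27436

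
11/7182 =11/7182   =  0.00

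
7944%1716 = 1080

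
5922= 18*329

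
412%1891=412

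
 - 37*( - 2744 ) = 101528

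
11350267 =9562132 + 1788135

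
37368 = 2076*18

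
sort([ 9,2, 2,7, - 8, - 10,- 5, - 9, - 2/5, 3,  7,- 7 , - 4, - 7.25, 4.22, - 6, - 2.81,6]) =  [ - 10, - 9, - 8, - 7.25, - 7, - 6, - 5 , - 4 , - 2.81 , - 2/5,2,2, 3, 4.22,6, 7,7, 9] 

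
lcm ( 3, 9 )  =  9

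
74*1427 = 105598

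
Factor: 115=5^1*23^1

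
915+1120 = 2035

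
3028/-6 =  - 505 + 1/3 = - 504.67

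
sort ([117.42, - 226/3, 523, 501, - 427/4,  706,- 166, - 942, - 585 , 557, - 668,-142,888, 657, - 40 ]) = [ - 942, - 668, - 585,-166,-142,  -  427/4,-226/3, - 40, 117.42, 501,523, 557,657, 706, 888]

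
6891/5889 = 1+334/1963 = 1.17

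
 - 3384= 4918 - 8302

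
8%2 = 0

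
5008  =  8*626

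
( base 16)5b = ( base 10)91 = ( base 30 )31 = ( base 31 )2T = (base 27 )3A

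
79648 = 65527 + 14121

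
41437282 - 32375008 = 9062274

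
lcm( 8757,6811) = 61299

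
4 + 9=13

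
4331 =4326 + 5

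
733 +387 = 1120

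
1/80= 1/80 = 0.01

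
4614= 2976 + 1638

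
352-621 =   -  269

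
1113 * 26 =28938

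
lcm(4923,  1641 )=4923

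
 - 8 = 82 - 90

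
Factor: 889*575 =511175 = 5^2*7^1*23^1*127^1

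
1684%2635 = 1684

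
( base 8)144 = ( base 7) 202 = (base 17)5f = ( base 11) 91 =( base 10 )100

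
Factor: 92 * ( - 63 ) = -5796 = -2^2*3^2*7^1*23^1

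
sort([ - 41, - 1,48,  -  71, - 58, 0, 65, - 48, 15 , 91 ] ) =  [ - 71,-58 , - 48, - 41, - 1, 0, 15, 48, 65,91] 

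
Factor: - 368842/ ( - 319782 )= 827/717 = 3^ ( - 1)*239^ ( - 1 )*827^1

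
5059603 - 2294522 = 2765081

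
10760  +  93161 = 103921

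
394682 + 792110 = 1186792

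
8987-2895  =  6092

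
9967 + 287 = 10254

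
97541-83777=13764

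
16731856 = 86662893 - 69931037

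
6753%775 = 553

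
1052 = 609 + 443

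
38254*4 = 153016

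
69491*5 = 347455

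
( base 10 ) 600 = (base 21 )17C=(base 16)258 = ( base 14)30c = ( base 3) 211020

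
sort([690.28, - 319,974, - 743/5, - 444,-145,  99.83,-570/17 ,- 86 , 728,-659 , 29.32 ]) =[-659, - 444, - 319 , - 743/5 ,-145,- 86 ,-570/17,29.32,99.83,  690.28,728, 974] 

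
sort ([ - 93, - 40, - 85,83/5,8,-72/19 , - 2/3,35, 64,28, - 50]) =[ - 93, - 85,-50,- 40, - 72/19, - 2/3, 8,83/5,28,35,  64 ]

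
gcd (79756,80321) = 1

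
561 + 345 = 906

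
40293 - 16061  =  24232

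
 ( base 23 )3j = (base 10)88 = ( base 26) 3a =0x58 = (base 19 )4c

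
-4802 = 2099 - 6901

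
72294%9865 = 3239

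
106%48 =10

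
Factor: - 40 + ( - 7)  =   - 47^1 = -47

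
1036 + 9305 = 10341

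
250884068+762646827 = 1013530895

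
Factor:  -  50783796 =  - 2^2*3^2 *7^2*28789^1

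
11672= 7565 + 4107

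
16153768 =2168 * 7451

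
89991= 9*9999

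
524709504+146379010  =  671088514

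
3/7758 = 1/2586 = 0.00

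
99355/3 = 99355/3=33118.33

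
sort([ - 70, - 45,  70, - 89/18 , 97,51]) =[ - 70,  -  45, - 89/18 , 51, 70, 97]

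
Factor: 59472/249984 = 2^(-3 )*31^( - 1)*59^1 = 59/248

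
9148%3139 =2870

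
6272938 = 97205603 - 90932665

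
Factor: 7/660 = 2^( - 2 )*3^( - 1 )*5^( - 1)*7^1*11^( - 1)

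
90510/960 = 94 + 9/32 = 94.28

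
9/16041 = 3/5347 = 0.00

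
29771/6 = 29771/6 = 4961.83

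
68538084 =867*79052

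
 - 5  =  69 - 74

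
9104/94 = 96 + 40/47 = 96.85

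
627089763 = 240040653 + 387049110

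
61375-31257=30118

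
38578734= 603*63978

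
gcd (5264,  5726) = 14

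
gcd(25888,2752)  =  32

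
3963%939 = 207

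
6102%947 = 420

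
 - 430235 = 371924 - 802159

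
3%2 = 1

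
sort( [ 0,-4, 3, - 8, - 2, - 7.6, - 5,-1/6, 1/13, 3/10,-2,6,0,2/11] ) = [ - 8 , - 7.6,  -  5,  -  4, - 2 , - 2 , -1/6, 0,0,1/13,2/11 , 3/10,3,6] 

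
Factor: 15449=7^1*2207^1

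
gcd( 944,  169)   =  1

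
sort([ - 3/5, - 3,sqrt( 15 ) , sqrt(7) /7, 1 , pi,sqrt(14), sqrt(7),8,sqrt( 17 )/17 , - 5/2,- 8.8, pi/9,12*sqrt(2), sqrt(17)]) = [-8.8, - 3, - 5/2,  -  3/5,sqrt (17) /17,pi/9,sqrt(7) /7, 1,  sqrt( 7),pi, sqrt( 14),sqrt( 15) , sqrt ( 17 ) , 8, 12*sqrt(2 )]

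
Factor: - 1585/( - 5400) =317/1080 = 2^( - 3 )*3^(-3 )*5^ ( - 1 )*317^1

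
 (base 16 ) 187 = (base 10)391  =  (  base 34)bh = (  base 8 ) 607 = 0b110000111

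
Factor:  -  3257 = -3257^1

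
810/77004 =15/1426 = 0.01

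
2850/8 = 356+1/4 = 356.25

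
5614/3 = 5614/3=1871.33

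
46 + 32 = 78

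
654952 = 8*81869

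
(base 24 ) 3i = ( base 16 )5a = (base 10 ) 90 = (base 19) 4e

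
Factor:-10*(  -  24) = 240  =  2^4*3^1*5^1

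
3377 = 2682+695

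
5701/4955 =1  +  746/4955 = 1.15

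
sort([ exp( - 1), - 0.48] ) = [ - 0.48,exp( - 1) ]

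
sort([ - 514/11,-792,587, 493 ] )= [ - 792, -514/11 , 493,587]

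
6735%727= 192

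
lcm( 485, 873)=4365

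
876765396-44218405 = 832546991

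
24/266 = 12/133 = 0.09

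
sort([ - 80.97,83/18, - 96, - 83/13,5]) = [ - 96,-80.97, - 83/13, 83/18,5]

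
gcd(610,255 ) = 5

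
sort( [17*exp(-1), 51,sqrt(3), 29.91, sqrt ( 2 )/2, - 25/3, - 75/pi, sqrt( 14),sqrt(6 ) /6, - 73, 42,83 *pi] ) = [ - 73,-75/pi,-25/3, sqrt(6) /6,sqrt (2) /2, sqrt (3), sqrt( 14 ), 17 *exp( - 1), 29.91,42  ,  51, 83*pi ]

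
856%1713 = 856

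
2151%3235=2151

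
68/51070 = 34/25535 = 0.00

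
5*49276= 246380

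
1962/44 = 981/22 = 44.59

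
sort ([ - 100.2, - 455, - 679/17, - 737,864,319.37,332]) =[ - 737,-455, - 100.2, - 679/17  ,  319.37,332,  864]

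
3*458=1374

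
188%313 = 188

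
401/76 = 5+21/76 = 5.28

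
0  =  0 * 6971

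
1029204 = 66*15594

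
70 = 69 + 1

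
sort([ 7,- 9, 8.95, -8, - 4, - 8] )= [ - 9, - 8, - 8, - 4 , 7 , 8.95] 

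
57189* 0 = 0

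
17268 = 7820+9448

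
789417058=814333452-24916394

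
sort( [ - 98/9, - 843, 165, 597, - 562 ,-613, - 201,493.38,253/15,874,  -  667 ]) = [ - 843, - 667,-613, - 562,-201, - 98/9, 253/15  ,  165,  493.38, 597, 874]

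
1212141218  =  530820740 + 681320478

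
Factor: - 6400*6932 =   -  2^10*5^2*1733^1 = - 44364800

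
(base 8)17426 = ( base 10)7958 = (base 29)9dc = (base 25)CI8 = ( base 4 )1330112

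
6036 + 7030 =13066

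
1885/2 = 1885/2 = 942.50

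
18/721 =18/721 = 0.02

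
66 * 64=4224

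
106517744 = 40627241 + 65890503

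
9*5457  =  49113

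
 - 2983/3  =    -  2983/3= - 994.33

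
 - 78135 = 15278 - 93413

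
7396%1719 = 520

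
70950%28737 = 13476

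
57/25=2+7/25 = 2.28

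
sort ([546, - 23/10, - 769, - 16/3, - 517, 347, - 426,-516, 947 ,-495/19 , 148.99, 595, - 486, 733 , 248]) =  [-769, - 517,-516 , - 486,-426  ,-495/19, - 16/3, - 23/10, 148.99,248, 347, 546 , 595, 733,947] 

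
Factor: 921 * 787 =3^1*307^1*787^1 = 724827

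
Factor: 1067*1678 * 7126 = 12758575676 = 2^2*7^1*11^1*97^1 *509^1* 839^1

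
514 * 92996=47799944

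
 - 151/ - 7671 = 151/7671 = 0.02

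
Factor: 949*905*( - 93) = -79872585 =- 3^1*5^1 * 13^1* 31^1* 73^1*181^1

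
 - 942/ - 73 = 12 + 66/73 = 12.90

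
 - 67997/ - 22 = 67997/22=3090.77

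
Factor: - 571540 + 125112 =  - 2^2*233^1*479^1 = -446428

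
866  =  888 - 22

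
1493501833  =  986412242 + 507089591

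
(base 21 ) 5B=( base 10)116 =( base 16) 74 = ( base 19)62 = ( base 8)164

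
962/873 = 962/873 = 1.10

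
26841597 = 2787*9631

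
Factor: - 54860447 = -54860447^1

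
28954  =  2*14477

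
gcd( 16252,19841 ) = 1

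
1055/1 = 1055 = 1055.00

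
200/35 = 40/7 = 5.71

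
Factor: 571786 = 2^1 * 19^1 * 41^1*367^1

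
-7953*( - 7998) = 63608094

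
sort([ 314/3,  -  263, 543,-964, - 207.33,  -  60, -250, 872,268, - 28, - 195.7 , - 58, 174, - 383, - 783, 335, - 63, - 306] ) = [ - 964, - 783, -383, - 306, - 263 , -250, - 207.33, - 195.7,  -  63, - 60,-58, - 28 , 314/3, 174,  268,335, 543,872 ] 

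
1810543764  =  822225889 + 988317875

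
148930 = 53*2810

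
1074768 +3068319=4143087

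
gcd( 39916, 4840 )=4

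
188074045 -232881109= - 44807064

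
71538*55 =3934590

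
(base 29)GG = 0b111100000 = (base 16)1E0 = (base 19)165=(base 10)480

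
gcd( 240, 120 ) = 120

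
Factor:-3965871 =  - 3^1*7^1*13^1*73^1*199^1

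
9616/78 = 123 + 11/39 = 123.28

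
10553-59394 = -48841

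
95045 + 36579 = 131624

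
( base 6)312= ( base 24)4k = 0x74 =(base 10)116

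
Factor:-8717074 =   -  2^1*1483^1*2939^1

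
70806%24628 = 21550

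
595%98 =7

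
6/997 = 6/997 = 0.01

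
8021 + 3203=11224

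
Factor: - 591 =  - 3^1*197^1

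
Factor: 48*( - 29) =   -  1392= - 2^4*3^1 * 29^1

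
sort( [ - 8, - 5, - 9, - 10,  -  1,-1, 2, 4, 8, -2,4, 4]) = [ - 10, - 9, - 8, - 5, - 2,-1,-1, 2, 4, 4, 4, 8]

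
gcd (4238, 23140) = 26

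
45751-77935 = -32184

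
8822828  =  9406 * 938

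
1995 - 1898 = 97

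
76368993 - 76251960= 117033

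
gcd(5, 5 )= 5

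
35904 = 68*528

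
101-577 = -476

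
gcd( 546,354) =6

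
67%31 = 5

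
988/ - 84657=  - 1+83669/84657 = - 0.01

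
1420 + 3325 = 4745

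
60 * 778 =46680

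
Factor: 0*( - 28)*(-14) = 0 = 0^1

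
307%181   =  126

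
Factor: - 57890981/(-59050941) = 3^(-1 ) * 31^1 * 73^( - 1)*5737^( - 1)*39733^1 = 1231723/1256403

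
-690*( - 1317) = 908730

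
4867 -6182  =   - 1315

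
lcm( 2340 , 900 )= 11700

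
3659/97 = 3659/97  =  37.72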